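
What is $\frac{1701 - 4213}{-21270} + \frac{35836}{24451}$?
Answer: $\frac{411826316}{260036385} \approx 1.5837$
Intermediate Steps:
$\frac{1701 - 4213}{-21270} + \frac{35836}{24451} = \left(-2512\right) \left(- \frac{1}{21270}\right) + 35836 \cdot \frac{1}{24451} = \frac{1256}{10635} + \frac{35836}{24451} = \frac{411826316}{260036385}$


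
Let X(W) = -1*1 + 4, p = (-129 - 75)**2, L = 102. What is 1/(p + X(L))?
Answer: 1/41619 ≈ 2.4027e-5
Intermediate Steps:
p = 41616 (p = (-204)**2 = 41616)
X(W) = 3 (X(W) = -1 + 4 = 3)
1/(p + X(L)) = 1/(41616 + 3) = 1/41619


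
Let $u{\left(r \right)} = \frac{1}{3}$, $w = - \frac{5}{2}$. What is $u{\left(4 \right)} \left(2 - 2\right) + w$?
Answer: $- \frac{5}{2} \approx -2.5$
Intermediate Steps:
$w = - \frac{5}{2}$ ($w = \left(-5\right) \frac{1}{2} = - \frac{5}{2} \approx -2.5$)
$u{\left(r \right)} = \frac{1}{3}$
$u{\left(4 \right)} \left(2 - 2\right) + w = \frac{2 - 2}{3} - \frac{5}{2} = \frac{1}{3} \cdot 0 - \frac{5}{2} = 0 - \frac{5}{2} = - \frac{5}{2}$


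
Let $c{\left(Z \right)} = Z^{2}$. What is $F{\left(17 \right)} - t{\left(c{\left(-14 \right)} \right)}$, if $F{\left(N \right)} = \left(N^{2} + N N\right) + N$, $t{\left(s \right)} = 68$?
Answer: $527$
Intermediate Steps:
$F{\left(N \right)} = N + 2 N^{2}$ ($F{\left(N \right)} = \left(N^{2} + N^{2}\right) + N = 2 N^{2} + N = N + 2 N^{2}$)
$F{\left(17 \right)} - t{\left(c{\left(-14 \right)} \right)} = 17 \left(1 + 2 \cdot 17\right) - 68 = 17 \left(1 + 34\right) - 68 = 17 \cdot 35 - 68 = 595 - 68 = 527$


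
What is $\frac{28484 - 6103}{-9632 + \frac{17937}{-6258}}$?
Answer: $- \frac{46686766}{20098331} \approx -2.3229$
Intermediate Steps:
$\frac{28484 - 6103}{-9632 + \frac{17937}{-6258}} = \frac{22381}{-9632 + 17937 \left(- \frac{1}{6258}\right)} = \frac{22381}{-9632 - \frac{5979}{2086}} = \frac{22381}{- \frac{20098331}{2086}} = 22381 \left(- \frac{2086}{20098331}\right) = - \frac{46686766}{20098331}$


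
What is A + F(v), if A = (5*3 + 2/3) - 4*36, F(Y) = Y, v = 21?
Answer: -322/3 ≈ -107.33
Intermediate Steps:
A = -385/3 (A = (15 + 2*(1/3)) - 144 = (15 + 2/3) - 144 = 47/3 - 144 = -385/3 ≈ -128.33)
A + F(v) = -385/3 + 21 = -322/3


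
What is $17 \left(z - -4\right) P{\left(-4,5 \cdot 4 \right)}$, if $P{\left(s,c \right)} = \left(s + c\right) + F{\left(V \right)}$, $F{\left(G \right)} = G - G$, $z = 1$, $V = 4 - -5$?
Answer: $1360$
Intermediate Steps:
$V = 9$ ($V = 4 + 5 = 9$)
$F{\left(G \right)} = 0$
$P{\left(s,c \right)} = c + s$ ($P{\left(s,c \right)} = \left(s + c\right) + 0 = \left(c + s\right) + 0 = c + s$)
$17 \left(z - -4\right) P{\left(-4,5 \cdot 4 \right)} = 17 \left(1 - -4\right) \left(5 \cdot 4 - 4\right) = 17 \left(1 + 4\right) \left(20 - 4\right) = 17 \cdot 5 \cdot 16 = 85 \cdot 16 = 1360$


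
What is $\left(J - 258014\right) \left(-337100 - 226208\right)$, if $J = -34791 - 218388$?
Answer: $287959106444$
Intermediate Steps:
$J = -253179$
$\left(J - 258014\right) \left(-337100 - 226208\right) = \left(-253179 - 258014\right) \left(-337100 - 226208\right) = \left(-511193\right) \left(-563308\right) = 287959106444$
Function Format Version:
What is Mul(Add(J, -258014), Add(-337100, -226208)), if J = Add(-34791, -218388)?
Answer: 287959106444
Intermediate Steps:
J = -253179
Mul(Add(J, -258014), Add(-337100, -226208)) = Mul(Add(-253179, -258014), Add(-337100, -226208)) = Mul(-511193, -563308) = 287959106444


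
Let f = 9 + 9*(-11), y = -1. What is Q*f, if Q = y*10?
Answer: 900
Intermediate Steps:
f = -90 (f = 9 - 99 = -90)
Q = -10 (Q = -1*10 = -10)
Q*f = -10*(-90) = 900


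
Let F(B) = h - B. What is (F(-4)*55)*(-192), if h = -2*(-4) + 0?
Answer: -126720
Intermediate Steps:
h = 8 (h = 8 + 0 = 8)
F(B) = 8 - B
(F(-4)*55)*(-192) = ((8 - 1*(-4))*55)*(-192) = ((8 + 4)*55)*(-192) = (12*55)*(-192) = 660*(-192) = -126720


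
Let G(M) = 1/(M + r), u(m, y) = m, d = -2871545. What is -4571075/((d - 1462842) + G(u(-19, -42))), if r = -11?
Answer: 137132250/130031611 ≈ 1.0546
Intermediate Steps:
G(M) = 1/(-11 + M) (G(M) = 1/(M - 11) = 1/(-11 + M))
-4571075/((d - 1462842) + G(u(-19, -42))) = -4571075/((-2871545 - 1462842) + 1/(-11 - 19)) = -4571075/(-4334387 + 1/(-30)) = -4571075/(-4334387 - 1/30) = -4571075/(-130031611/30) = -4571075*(-30/130031611) = 137132250/130031611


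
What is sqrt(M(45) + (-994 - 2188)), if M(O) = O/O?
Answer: I*sqrt(3181) ≈ 56.4*I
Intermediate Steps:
M(O) = 1
sqrt(M(45) + (-994 - 2188)) = sqrt(1 + (-994 - 2188)) = sqrt(1 - 3182) = sqrt(-3181) = I*sqrt(3181)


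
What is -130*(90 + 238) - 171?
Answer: -42811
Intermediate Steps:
-130*(90 + 238) - 171 = -130*328 - 171 = -42640 - 171 = -42811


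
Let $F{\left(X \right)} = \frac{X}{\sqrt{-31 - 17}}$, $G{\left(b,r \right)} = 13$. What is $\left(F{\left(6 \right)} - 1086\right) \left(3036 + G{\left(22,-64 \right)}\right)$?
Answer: $-3311214 - \frac{3049 i \sqrt{3}}{2} \approx -3.3112 \cdot 10^{6} - 2640.5 i$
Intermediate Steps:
$F{\left(X \right)} = - \frac{i X \sqrt{3}}{12}$ ($F{\left(X \right)} = \frac{X}{\sqrt{-48}} = \frac{X}{4 i \sqrt{3}} = X \left(- \frac{i \sqrt{3}}{12}\right) = - \frac{i X \sqrt{3}}{12}$)
$\left(F{\left(6 \right)} - 1086\right) \left(3036 + G{\left(22,-64 \right)}\right) = \left(\left(- \frac{1}{12}\right) i 6 \sqrt{3} - 1086\right) \left(3036 + 13\right) = \left(- \frac{i \sqrt{3}}{2} - 1086\right) 3049 = \left(-1086 - \frac{i \sqrt{3}}{2}\right) 3049 = -3311214 - \frac{3049 i \sqrt{3}}{2}$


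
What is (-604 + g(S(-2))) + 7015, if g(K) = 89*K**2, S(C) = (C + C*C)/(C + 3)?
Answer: 6767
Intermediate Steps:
S(C) = (C + C**2)/(3 + C)
(-604 + g(S(-2))) + 7015 = (-604 + 89*(-2*(1 - 2)/(3 - 2))**2) + 7015 = (-604 + 89*(-2*(-1)/1)**2) + 7015 = (-604 + 89*(-2*1*(-1))**2) + 7015 = (-604 + 89*2**2) + 7015 = (-604 + 89*4) + 7015 = (-604 + 356) + 7015 = -248 + 7015 = 6767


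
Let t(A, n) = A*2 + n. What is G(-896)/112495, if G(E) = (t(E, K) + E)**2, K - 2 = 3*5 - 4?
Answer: 1431125/22499 ≈ 63.608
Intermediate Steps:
K = 13 (K = 2 + (3*5 - 4) = 2 + (15 - 4) = 2 + 11 = 13)
t(A, n) = n + 2*A (t(A, n) = 2*A + n = n + 2*A)
G(E) = (13 + 3*E)**2 (G(E) = ((13 + 2*E) + E)**2 = (13 + 3*E)**2)
G(-896)/112495 = (13 + 3*(-896))**2/112495 = (13 - 2688)**2*(1/112495) = (-2675)**2*(1/112495) = 7155625*(1/112495) = 1431125/22499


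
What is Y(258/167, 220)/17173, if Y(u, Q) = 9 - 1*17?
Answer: -8/17173 ≈ -0.00046585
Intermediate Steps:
Y(u, Q) = -8 (Y(u, Q) = 9 - 17 = -8)
Y(258/167, 220)/17173 = -8/17173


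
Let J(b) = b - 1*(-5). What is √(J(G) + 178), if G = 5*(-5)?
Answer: √158 ≈ 12.570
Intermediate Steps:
G = -25
J(b) = 5 + b (J(b) = b + 5 = 5 + b)
√(J(G) + 178) = √((5 - 25) + 178) = √(-20 + 178) = √158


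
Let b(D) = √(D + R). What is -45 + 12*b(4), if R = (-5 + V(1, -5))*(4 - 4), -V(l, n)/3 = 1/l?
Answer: -21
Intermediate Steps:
V(l, n) = -3/l
R = 0 (R = (-5 - 3/1)*(4 - 4) = (-5 - 3*1)*0 = (-5 - 3)*0 = -8*0 = 0)
b(D) = √D (b(D) = √(D + 0) = √D)
-45 + 12*b(4) = -45 + 12*√4 = -45 + 12*2 = -45 + 24 = -21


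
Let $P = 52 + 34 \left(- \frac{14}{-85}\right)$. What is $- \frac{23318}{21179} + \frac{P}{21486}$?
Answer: $- \frac{416492198}{379209995} \approx -1.0983$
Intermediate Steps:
$P = \frac{288}{5}$ ($P = 52 + 34 \left(\left(-14\right) \left(- \frac{1}{85}\right)\right) = 52 + 34 \cdot \frac{14}{85} = 52 + \frac{28}{5} = \frac{288}{5} \approx 57.6$)
$- \frac{23318}{21179} + \frac{P}{21486} = - \frac{23318}{21179} + \frac{288}{5 \cdot 21486} = \left(-23318\right) \frac{1}{21179} + \frac{288}{5} \cdot \frac{1}{21486} = - \frac{23318}{21179} + \frac{48}{17905} = - \frac{416492198}{379209995}$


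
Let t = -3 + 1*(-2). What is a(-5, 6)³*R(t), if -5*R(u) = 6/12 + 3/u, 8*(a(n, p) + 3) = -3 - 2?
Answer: -24389/25600 ≈ -0.95269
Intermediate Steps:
a(n, p) = -29/8 (a(n, p) = -3 + (-3 - 2)/8 = -3 + (⅛)*(-5) = -3 - 5/8 = -29/8)
t = -5 (t = -3 - 2 = -5)
R(u) = -⅒ - 3/(5*u) (R(u) = -(6/12 + 3/u)/5 = -(6*(1/12) + 3/u)/5 = -(½ + 3/u)/5 = -⅒ - 3/(5*u))
a(-5, 6)³*R(t) = (-29/8)³*((⅒)*(-6 - 1*(-5))/(-5)) = -24389*(-1)*(-6 + 5)/(5120*5) = -24389*(-1)*(-1)/(5120*5) = -24389/512*1/50 = -24389/25600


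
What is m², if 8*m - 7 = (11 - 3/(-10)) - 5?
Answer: 17689/6400 ≈ 2.7639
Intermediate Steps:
m = 133/80 (m = 7/8 + ((11 - 3/(-10)) - 5)/8 = 7/8 + ((11 - 3*(-⅒)) - 5)/8 = 7/8 + ((11 + 3/10) - 5)/8 = 7/8 + (113/10 - 5)/8 = 7/8 + (⅛)*(63/10) = 7/8 + 63/80 = 133/80 ≈ 1.6625)
m² = (133/80)² = 17689/6400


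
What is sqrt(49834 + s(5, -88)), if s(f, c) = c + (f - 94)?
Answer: sqrt(49657) ≈ 222.84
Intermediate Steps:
s(f, c) = -94 + c + f (s(f, c) = c + (-94 + f) = -94 + c + f)
sqrt(49834 + s(5, -88)) = sqrt(49834 + (-94 - 88 + 5)) = sqrt(49834 - 177) = sqrt(49657)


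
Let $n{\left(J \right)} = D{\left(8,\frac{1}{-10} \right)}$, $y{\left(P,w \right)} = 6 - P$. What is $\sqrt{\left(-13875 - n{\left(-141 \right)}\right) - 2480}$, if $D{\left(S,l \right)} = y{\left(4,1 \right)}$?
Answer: $i \sqrt{16357} \approx 127.89 i$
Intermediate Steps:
$D{\left(S,l \right)} = 2$ ($D{\left(S,l \right)} = 6 - 4 = 2$)
$n{\left(J \right)} = 2$
$\sqrt{\left(-13875 - n{\left(-141 \right)}\right) - 2480} = \sqrt{\left(-13875 - 2\right) - 2480} = \sqrt{-13877 - 2480} = \sqrt{-16357} = i \sqrt{16357}$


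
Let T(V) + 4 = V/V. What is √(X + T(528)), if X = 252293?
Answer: √252290 ≈ 502.28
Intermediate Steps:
T(V) = -3 (T(V) = -4 + V/V = -4 + 1 = -3)
√(X + T(528)) = √(252293 - 3) = √252290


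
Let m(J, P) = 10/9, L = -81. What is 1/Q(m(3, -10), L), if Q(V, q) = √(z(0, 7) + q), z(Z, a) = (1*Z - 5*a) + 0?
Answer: -I*√29/58 ≈ -0.092848*I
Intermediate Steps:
z(Z, a) = Z - 5*a (z(Z, a) = (Z - 5*a) + 0 = Z - 5*a)
m(J, P) = 10/9 (m(J, P) = 10*(⅑) = 10/9)
Q(V, q) = √(-35 + q) (Q(V, q) = √((0 - 5*7) + q) = √((0 - 35) + q) = √(-35 + q))
1/Q(m(3, -10), L) = 1/(√(-35 - 81)) = 1/(√(-116)) = 1/(2*I*√29) = -I*√29/58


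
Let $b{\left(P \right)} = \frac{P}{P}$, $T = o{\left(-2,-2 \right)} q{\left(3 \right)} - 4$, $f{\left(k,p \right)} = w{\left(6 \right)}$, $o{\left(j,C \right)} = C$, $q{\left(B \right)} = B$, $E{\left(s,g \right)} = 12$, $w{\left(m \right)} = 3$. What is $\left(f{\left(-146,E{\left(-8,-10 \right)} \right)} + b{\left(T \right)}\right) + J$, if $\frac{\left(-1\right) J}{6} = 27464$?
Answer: $-164780$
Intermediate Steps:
$f{\left(k,p \right)} = 3$
$J = -164784$ ($J = \left(-6\right) 27464 = -164784$)
$T = -10$ ($T = \left(-2\right) 3 - 4 = -6 - 4 = -10$)
$b{\left(P \right)} = 1$
$\left(f{\left(-146,E{\left(-8,-10 \right)} \right)} + b{\left(T \right)}\right) + J = \left(3 + 1\right) - 164784 = 4 - 164784 = -164780$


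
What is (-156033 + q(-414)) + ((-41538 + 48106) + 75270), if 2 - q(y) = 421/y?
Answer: -30715481/414 ≈ -74192.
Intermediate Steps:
q(y) = 2 - 421/y
(-156033 + q(-414)) + ((-41538 + 48106) + 75270) = (-156033 + (2 - 421/(-414))) + ((-41538 + 48106) + 75270) = (-156033 + (2 - 421*(-1/414))) + (6568 + 75270) = (-156033 + (2 + 421/414)) + 81838 = (-156033 + 1249/414) + 81838 = -64596413/414 + 81838 = -30715481/414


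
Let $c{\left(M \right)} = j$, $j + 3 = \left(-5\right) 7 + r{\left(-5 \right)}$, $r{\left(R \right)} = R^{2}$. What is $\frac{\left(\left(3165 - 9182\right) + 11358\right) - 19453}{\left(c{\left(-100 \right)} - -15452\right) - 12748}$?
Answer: $- \frac{1568}{299} \approx -5.2441$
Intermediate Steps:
$j = -13$ ($j = -3 + \left(\left(-5\right) 7 + \left(-5\right)^{2}\right) = -3 + \left(-35 + 25\right) = -3 - 10 = -13$)
$c{\left(M \right)} = -13$
$\frac{\left(\left(3165 - 9182\right) + 11358\right) - 19453}{\left(c{\left(-100 \right)} - -15452\right) - 12748} = \frac{\left(\left(3165 - 9182\right) + 11358\right) - 19453}{\left(-13 - -15452\right) - 12748} = \frac{\left(-6017 + 11358\right) - 19453}{\left(-13 + 15452\right) - 12748} = \frac{5341 - 19453}{15439 - 12748} = - \frac{14112}{2691} = \left(-14112\right) \frac{1}{2691} = - \frac{1568}{299}$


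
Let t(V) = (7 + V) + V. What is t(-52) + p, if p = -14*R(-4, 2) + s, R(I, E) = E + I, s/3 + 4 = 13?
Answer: -42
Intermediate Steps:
s = 27 (s = -12 + 3*13 = -12 + 39 = 27)
t(V) = 7 + 2*V
p = 55 (p = -14*(2 - 4) + 27 = -14*(-2) + 27 = 28 + 27 = 55)
t(-52) + p = (7 + 2*(-52)) + 55 = (7 - 104) + 55 = -97 + 55 = -42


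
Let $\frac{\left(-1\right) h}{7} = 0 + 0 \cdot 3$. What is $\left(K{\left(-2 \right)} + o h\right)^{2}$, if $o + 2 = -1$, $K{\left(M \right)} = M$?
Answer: $4$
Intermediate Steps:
$h = 0$ ($h = - 7 \left(0 + 0 \cdot 3\right) = - 7 \left(0 + 0\right) = \left(-7\right) 0 = 0$)
$o = -3$ ($o = -2 - 1 = -3$)
$\left(K{\left(-2 \right)} + o h\right)^{2} = \left(-2 - 0\right)^{2} = \left(-2 + 0\right)^{2} = \left(-2\right)^{2} = 4$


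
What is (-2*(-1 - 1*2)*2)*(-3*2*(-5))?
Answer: 360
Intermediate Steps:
(-2*(-1 - 1*2)*2)*(-3*2*(-5)) = (-2*(-1 - 2)*2)*(-6*(-5)) = (-2*(-3)*2)*30 = (6*2)*30 = 12*30 = 360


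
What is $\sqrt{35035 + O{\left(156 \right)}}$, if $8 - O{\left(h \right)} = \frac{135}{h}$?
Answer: $\frac{\sqrt{23688483}}{26} \approx 187.2$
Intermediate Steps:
$O{\left(h \right)} = 8 - \frac{135}{h}$
$\sqrt{35035 + O{\left(156 \right)}} = \sqrt{35035 + \left(8 - \frac{135}{156}\right)} = \sqrt{35035 + \left(8 - \frac{45}{52}\right)} = \sqrt{35035 + \frac{371}{52}} = \sqrt{\frac{1822191}{52}} = \frac{\sqrt{23688483}}{26}$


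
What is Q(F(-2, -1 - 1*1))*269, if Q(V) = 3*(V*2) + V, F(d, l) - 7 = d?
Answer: 9415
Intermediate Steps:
F(d, l) = 7 + d
Q(V) = 7*V (Q(V) = 3*(2*V) + V = 6*V + V = 7*V)
Q(F(-2, -1 - 1*1))*269 = (7*(7 - 2))*269 = (7*5)*269 = 35*269 = 9415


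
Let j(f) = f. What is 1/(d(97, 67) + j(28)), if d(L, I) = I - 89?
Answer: ⅙ ≈ 0.16667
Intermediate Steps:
d(L, I) = -89 + I
1/(d(97, 67) + j(28)) = 1/((-89 + 67) + 28) = 1/(-22 + 28) = 1/6 = ⅙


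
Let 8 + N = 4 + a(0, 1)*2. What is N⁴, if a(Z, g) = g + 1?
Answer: 0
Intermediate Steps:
a(Z, g) = 1 + g
N = 0 (N = -8 + (4 + (1 + 1)*2) = -8 + (4 + 2*2) = -8 + (4 + 4) = -8 + 8 = 0)
N⁴ = 0⁴ = 0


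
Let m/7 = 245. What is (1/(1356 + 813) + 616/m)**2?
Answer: 36525707689/282391274025 ≈ 0.12934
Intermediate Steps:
m = 1715 (m = 7*245 = 1715)
(1/(1356 + 813) + 616/m)**2 = (1/(1356 + 813) + 616/1715)**2 = (1/2169 + 616*(1/1715))**2 = (1/2169 + 88/245)**2 = (191117/531405)**2 = 36525707689/282391274025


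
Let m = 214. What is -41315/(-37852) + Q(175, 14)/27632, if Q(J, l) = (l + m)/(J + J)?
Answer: 24973391141/22879641400 ≈ 1.0915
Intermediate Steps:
Q(J, l) = (214 + l)/(2*J) (Q(J, l) = (l + 214)/(J + J) = (214 + l)/((2*J)) = (214 + l)*(1/(2*J)) = (214 + l)/(2*J))
-41315/(-37852) + Q(175, 14)/27632 = -41315/(-37852) + ((½)*(214 + 14)/175)/27632 = -41315*(-1/37852) + ((½)*(1/175)*228)*(1/27632) = 41315/37852 + (114/175)*(1/27632) = 41315/37852 + 57/2417800 = 24973391141/22879641400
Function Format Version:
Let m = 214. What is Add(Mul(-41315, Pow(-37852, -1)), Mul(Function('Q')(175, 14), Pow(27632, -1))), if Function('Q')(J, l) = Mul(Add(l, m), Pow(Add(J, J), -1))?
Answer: Rational(24973391141, 22879641400) ≈ 1.0915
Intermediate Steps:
Function('Q')(J, l) = Mul(Rational(1, 2), Pow(J, -1), Add(214, l)) (Function('Q')(J, l) = Mul(Add(l, 214), Pow(Add(J, J), -1)) = Mul(Add(214, l), Pow(Mul(2, J), -1)) = Mul(Add(214, l), Mul(Rational(1, 2), Pow(J, -1))) = Mul(Rational(1, 2), Pow(J, -1), Add(214, l)))
Add(Mul(-41315, Pow(-37852, -1)), Mul(Function('Q')(175, 14), Pow(27632, -1))) = Add(Mul(-41315, Pow(-37852, -1)), Mul(Mul(Rational(1, 2), Pow(175, -1), Add(214, 14)), Pow(27632, -1))) = Add(Mul(-41315, Rational(-1, 37852)), Mul(Mul(Rational(1, 2), Rational(1, 175), 228), Rational(1, 27632))) = Add(Rational(41315, 37852), Mul(Rational(114, 175), Rational(1, 27632))) = Add(Rational(41315, 37852), Rational(57, 2417800)) = Rational(24973391141, 22879641400)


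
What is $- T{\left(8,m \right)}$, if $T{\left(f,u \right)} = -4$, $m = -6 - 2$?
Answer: $4$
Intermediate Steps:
$m = -8$ ($m = -6 - 2 = -8$)
$- T{\left(8,m \right)} = \left(-1\right) \left(-4\right) = 4$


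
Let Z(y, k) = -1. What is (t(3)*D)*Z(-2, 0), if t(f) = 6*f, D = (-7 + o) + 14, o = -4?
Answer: -54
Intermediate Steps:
D = 3 (D = (-7 - 4) + 14 = -11 + 14 = 3)
(t(3)*D)*Z(-2, 0) = ((6*3)*3)*(-1) = (18*3)*(-1) = 54*(-1) = -54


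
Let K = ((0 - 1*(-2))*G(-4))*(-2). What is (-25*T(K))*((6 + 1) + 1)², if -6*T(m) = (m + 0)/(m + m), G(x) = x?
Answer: 400/3 ≈ 133.33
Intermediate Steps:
K = 16 (K = ((0 - 1*(-2))*(-4))*(-2) = ((0 + 2)*(-4))*(-2) = (2*(-4))*(-2) = -8*(-2) = 16)
T(m) = -1/12 (T(m) = -(m + 0)/(6*(m + m)) = -m/(6*(2*m)) = -m*1/(2*m)/6 = -⅙*½ = -1/12)
(-25*T(K))*((6 + 1) + 1)² = (-25*(-1/12))*((6 + 1) + 1)² = 25*(7 + 1)²/12 = (25/12)*8² = (25/12)*64 = 400/3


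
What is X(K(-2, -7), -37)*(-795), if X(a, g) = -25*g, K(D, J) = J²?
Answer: -735375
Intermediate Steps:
X(K(-2, -7), -37)*(-795) = -25*(-37)*(-795) = 925*(-795) = -735375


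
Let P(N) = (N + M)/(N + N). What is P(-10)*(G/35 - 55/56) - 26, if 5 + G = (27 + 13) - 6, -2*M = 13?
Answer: -292619/11200 ≈ -26.127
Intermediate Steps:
M = -13/2 (M = -1/2*13 = -13/2 ≈ -6.5000)
G = 29 (G = -5 + ((27 + 13) - 6) = -5 + (40 - 6) = -5 + 34 = 29)
P(N) = (-13/2 + N)/(2*N) (P(N) = (N - 13/2)/(N + N) = (-13/2 + N)/((2*N)) = (-13/2 + N)*(1/(2*N)) = (-13/2 + N)/(2*N))
P(-10)*(G/35 - 55/56) - 26 = ((1/4)*(-13 + 2*(-10))/(-10))*(29/35 - 55/56) - 26 = ((1/4)*(-1/10)*(-13 - 20))*(29*(1/35) - 55*1/56) - 26 = ((1/4)*(-1/10)*(-33))*(29/35 - 55/56) - 26 = (33/40)*(-43/280) - 26 = -1419/11200 - 26 = -292619/11200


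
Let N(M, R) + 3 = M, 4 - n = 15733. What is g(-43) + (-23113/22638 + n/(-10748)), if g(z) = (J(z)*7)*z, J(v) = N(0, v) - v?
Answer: -1464691781191/121656612 ≈ -12040.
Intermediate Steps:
n = -15729 (n = 4 - 1*15733 = 4 - 15733 = -15729)
N(M, R) = -3 + M
J(v) = -3 - v (J(v) = (-3 + 0) - v = -3 - v)
g(z) = z*(-21 - 7*z) (g(z) = ((-3 - z)*7)*z = (-21 - 7*z)*z = z*(-21 - 7*z))
g(-43) + (-23113/22638 + n/(-10748)) = -7*(-43)*(3 - 43) + (-23113/22638 - 15729/(-10748)) = -7*(-43)*(-40) + (-23113*1/22638 - 15729*(-1/10748)) = -12040 + (-23113/22638 + 15729/10748) = -12040 + 53827289/121656612 = -1464691781191/121656612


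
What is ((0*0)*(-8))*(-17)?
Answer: 0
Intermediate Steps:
((0*0)*(-8))*(-17) = (0*(-8))*(-17) = 0*(-17) = 0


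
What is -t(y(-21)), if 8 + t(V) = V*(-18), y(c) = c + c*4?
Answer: -1882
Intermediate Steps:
y(c) = 5*c (y(c) = c + 4*c = 5*c)
t(V) = -8 - 18*V (t(V) = -8 + V*(-18) = -8 - 18*V)
-t(y(-21)) = -(-8 - 90*(-21)) = -(-8 - 18*(-105)) = -(-8 + 1890) = -1*1882 = -1882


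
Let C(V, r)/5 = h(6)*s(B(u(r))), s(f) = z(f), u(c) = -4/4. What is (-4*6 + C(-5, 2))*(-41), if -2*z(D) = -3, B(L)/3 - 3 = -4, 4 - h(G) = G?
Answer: 1599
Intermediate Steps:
h(G) = 4 - G
u(c) = -1 (u(c) = -4*¼ = -1)
B(L) = -3 (B(L) = 9 + 3*(-4) = 9 - 12 = -3)
z(D) = 3/2 (z(D) = -½*(-3) = 3/2)
s(f) = 3/2
C(V, r) = -15 (C(V, r) = 5*((4 - 1*6)*(3/2)) = 5*((4 - 6)*(3/2)) = 5*(-2*3/2) = 5*(-3) = -15)
(-4*6 + C(-5, 2))*(-41) = (-4*6 - 15)*(-41) = (-24 - 15)*(-41) = -39*(-41) = 1599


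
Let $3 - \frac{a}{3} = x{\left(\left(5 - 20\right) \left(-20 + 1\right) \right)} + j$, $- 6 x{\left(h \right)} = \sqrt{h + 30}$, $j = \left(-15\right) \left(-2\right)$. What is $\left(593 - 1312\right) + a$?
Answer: $-800 + \frac{3 \sqrt{35}}{2} \approx -791.13$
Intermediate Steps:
$j = 30$
$x{\left(h \right)} = - \frac{\sqrt{30 + h}}{6}$ ($x{\left(h \right)} = - \frac{\sqrt{h + 30}}{6} = - \frac{\sqrt{30 + h}}{6}$)
$a = -81 + \frac{3 \sqrt{35}}{2}$ ($a = 9 - 3 \left(- \frac{\sqrt{30 + \left(5 - 20\right) \left(-20 + 1\right)}}{6} + 30\right) = 9 - 3 \left(- \frac{\sqrt{30 - -285}}{6} + 30\right) = 9 - 3 \left(- \frac{\sqrt{30 + 285}}{6} + 30\right) = 9 - 3 \left(- \frac{\sqrt{315}}{6} + 30\right) = 9 - 3 \left(- \frac{3 \sqrt{35}}{6} + 30\right) = 9 - 3 \left(- \frac{\sqrt{35}}{2} + 30\right) = 9 - 3 \left(30 - \frac{\sqrt{35}}{2}\right) = 9 - \left(90 - \frac{3 \sqrt{35}}{2}\right) = -81 + \frac{3 \sqrt{35}}{2} \approx -72.126$)
$\left(593 - 1312\right) + a = \left(593 - 1312\right) - \left(81 - \frac{3 \sqrt{35}}{2}\right) = -719 - \left(81 - \frac{3 \sqrt{35}}{2}\right) = -800 + \frac{3 \sqrt{35}}{2}$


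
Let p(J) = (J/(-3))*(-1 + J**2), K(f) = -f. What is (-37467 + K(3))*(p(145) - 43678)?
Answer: 39712129860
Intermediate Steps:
p(J) = -J*(-1 + J**2)/3 (p(J) = (J*(-1/3))*(-1 + J**2) = (-J/3)*(-1 + J**2) = -J*(-1 + J**2)/3)
(-37467 + K(3))*(p(145) - 43678) = (-37467 - 1*3)*((1/3)*145*(1 - 1*145**2) - 43678) = (-37467 - 3)*((1/3)*145*(1 - 1*21025) - 43678) = -37470*((1/3)*145*(1 - 21025) - 43678) = -37470*((1/3)*145*(-21024) - 43678) = -37470*(-1016160 - 43678) = -37470*(-1059838) = 39712129860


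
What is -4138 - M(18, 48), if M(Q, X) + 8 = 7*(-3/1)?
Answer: -4109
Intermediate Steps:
M(Q, X) = -29 (M(Q, X) = -8 + 7*(-3/1) = -8 + 7*(-3*1) = -8 + 7*(-3) = -8 - 21 = -29)
-4138 - M(18, 48) = -4138 - 1*(-29) = -4138 + 29 = -4109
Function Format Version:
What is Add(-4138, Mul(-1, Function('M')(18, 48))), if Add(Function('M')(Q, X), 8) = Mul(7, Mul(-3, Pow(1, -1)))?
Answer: -4109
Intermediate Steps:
Function('M')(Q, X) = -29 (Function('M')(Q, X) = Add(-8, Mul(7, Mul(-3, Pow(1, -1)))) = Add(-8, Mul(7, Mul(-3, 1))) = Add(-8, Mul(7, -3)) = Add(-8, -21) = -29)
Add(-4138, Mul(-1, Function('M')(18, 48))) = Add(-4138, Mul(-1, -29)) = Add(-4138, 29) = -4109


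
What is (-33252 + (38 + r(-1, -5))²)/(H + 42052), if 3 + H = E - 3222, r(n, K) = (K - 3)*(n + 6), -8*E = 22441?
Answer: -265984/288175 ≈ -0.92299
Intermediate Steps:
E = -22441/8 (E = -⅛*22441 = -22441/8 ≈ -2805.1)
r(n, K) = (-3 + K)*(6 + n)
H = -48241/8 (H = -3 + (-22441/8 - 3222) = -3 - 48217/8 = -48241/8 ≈ -6030.1)
(-33252 + (38 + r(-1, -5))²)/(H + 42052) = (-33252 + (38 + (-18 - 3*(-1) + 6*(-5) - 5*(-1)))²)/(-48241/8 + 42052) = (-33252 + (38 + (-18 + 3 - 30 + 5))²)/(288175/8) = (-33252 + (38 - 40)²)*(8/288175) = (-33252 + (-2)²)*(8/288175) = (-33252 + 4)*(8/288175) = -33248*8/288175 = -265984/288175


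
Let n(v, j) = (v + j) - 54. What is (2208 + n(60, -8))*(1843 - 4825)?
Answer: -6578292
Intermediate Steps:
n(v, j) = -54 + j + v (n(v, j) = (j + v) - 54 = -54 + j + v)
(2208 + n(60, -8))*(1843 - 4825) = (2208 + (-54 - 8 + 60))*(1843 - 4825) = (2208 - 2)*(-2982) = 2206*(-2982) = -6578292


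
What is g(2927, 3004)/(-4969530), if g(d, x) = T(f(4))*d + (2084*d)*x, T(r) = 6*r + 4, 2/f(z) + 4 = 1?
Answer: -9162001736/2484765 ≈ -3687.3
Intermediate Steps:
f(z) = -2/3 (f(z) = 2/(-4 + 1) = 2/(-3) = 2*(-1/3) = -2/3)
T(r) = 4 + 6*r
g(d, x) = 2084*d*x (g(d, x) = (4 + 6*(-2/3))*d + (2084*d)*x = (4 - 4)*d + 2084*d*x = 0*d + 2084*d*x = 0 + 2084*d*x = 2084*d*x)
g(2927, 3004)/(-4969530) = (2084*2927*3004)/(-4969530) = 18324003472*(-1/4969530) = -9162001736/2484765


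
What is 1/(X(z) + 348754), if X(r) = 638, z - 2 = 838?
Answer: 1/349392 ≈ 2.8621e-6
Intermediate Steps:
z = 840 (z = 2 + 838 = 840)
1/(X(z) + 348754) = 1/(638 + 348754) = 1/349392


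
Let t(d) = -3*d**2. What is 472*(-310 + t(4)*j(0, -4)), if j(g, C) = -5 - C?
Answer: -123664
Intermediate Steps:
472*(-310 + t(4)*j(0, -4)) = 472*(-310 + (-3*4**2)*(-5 - 1*(-4))) = 472*(-310 + (-3*16)*(-5 + 4)) = 472*(-310 - 48*(-1)) = 472*(-310 + 48) = 472*(-262) = -123664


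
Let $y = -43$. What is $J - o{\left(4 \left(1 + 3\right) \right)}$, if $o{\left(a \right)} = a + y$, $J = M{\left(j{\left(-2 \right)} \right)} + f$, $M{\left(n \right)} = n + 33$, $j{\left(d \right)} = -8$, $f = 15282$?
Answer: $15334$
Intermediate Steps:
$M{\left(n \right)} = 33 + n$
$J = 15307$ ($J = \left(33 - 8\right) + 15282 = 25 + 15282 = 15307$)
$o{\left(a \right)} = -43 + a$ ($o{\left(a \right)} = a - 43 = -43 + a$)
$J - o{\left(4 \left(1 + 3\right) \right)} = 15307 - \left(-43 + 4 \left(1 + 3\right)\right) = 15307 - \left(-43 + 4 \cdot 4\right) = 15307 - \left(-43 + 16\right) = 15307 - -27 = 15307 + 27 = 15334$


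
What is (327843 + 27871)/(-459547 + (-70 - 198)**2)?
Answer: -355714/387723 ≈ -0.91744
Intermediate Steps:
(327843 + 27871)/(-459547 + (-70 - 198)**2) = 355714/(-459547 + (-268)**2) = 355714/(-459547 + 71824) = 355714/(-387723) = 355714*(-1/387723) = -355714/387723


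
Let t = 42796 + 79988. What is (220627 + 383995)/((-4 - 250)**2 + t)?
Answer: 302311/93650 ≈ 3.2281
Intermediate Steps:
t = 122784
(220627 + 383995)/((-4 - 250)**2 + t) = (220627 + 383995)/((-4 - 250)**2 + 122784) = 604622/((-254)**2 + 122784) = 604622/(64516 + 122784) = 604622/187300 = 604622*(1/187300) = 302311/93650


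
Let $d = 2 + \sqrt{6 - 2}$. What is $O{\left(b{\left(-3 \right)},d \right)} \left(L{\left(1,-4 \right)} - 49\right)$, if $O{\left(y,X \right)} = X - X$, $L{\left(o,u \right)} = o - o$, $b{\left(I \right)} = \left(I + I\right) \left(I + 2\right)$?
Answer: $0$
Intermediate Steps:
$b{\left(I \right)} = 2 I \left(2 + I\right)$
$L{\left(o,u \right)} = 0$
$d = 4$ ($d = 2 + \sqrt{4} = 2 + 2 = 4$)
$O{\left(y,X \right)} = 0$
$O{\left(b{\left(-3 \right)},d \right)} \left(L{\left(1,-4 \right)} - 49\right) = 0 \left(0 - 49\right) = 0 \left(-49\right) = 0$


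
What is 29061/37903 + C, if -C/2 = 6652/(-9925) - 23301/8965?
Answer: 4927512520951/674503784075 ≈ 7.3054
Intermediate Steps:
C = 116359042/17795525 (C = -2*(6652/(-9925) - 23301/8965) = -2*(6652*(-1/9925) - 23301*1/8965) = -2*(-6652/9925 - 23301/8965) = -2*(-58179521/17795525) = 116359042/17795525 ≈ 6.5387)
29061/37903 + C = 29061/37903 + 116359042/17795525 = 4927512520951/674503784075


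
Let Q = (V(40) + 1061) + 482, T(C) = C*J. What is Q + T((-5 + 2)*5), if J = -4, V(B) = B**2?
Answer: 3203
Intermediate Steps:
T(C) = -4*C (T(C) = C*(-4) = -4*C)
Q = 3143 (Q = (40**2 + 1061) + 482 = (1600 + 1061) + 482 = 2661 + 482 = 3143)
Q + T((-5 + 2)*5) = 3143 - 4*(-5 + 2)*5 = 3143 - (-12)*5 = 3143 - 4*(-15) = 3143 + 60 = 3203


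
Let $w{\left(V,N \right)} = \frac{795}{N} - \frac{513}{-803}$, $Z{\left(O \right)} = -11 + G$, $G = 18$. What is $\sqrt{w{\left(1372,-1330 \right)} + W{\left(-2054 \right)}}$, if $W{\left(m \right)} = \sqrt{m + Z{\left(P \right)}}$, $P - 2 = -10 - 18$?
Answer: $\frac{\sqrt{1875604038 + 45624105604 i \sqrt{2047}}}{213598} \approx 4.7584 + 4.7541 i$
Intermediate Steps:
$P = -26$ ($P = 2 - 28 = -26$)
$Z{\left(O \right)} = 7$ ($Z{\left(O \right)} = -11 + 18 = 7$)
$w{\left(V,N \right)} = \frac{513}{803} + \frac{795}{N}$ ($w{\left(V,N \right)} = \frac{795}{N} - - \frac{513}{803} = \frac{795}{N} + \frac{513}{803} = \frac{513}{803} + \frac{795}{N}$)
$W{\left(m \right)} = \sqrt{7 + m}$ ($W{\left(m \right)} = \sqrt{m + 7} = \sqrt{7 + m}$)
$\sqrt{w{\left(1372,-1330 \right)} + W{\left(-2054 \right)}} = \sqrt{\left(\frac{513}{803} + \frac{795}{-1330}\right) + \sqrt{7 - 2054}} = \sqrt{\left(\frac{513}{803} + 795 \left(- \frac{1}{1330}\right)\right) + \sqrt{-2047}} = \sqrt{\left(\frac{513}{803} - \frac{159}{266}\right) + i \sqrt{2047}} = \sqrt{\frac{8781}{213598} + i \sqrt{2047}}$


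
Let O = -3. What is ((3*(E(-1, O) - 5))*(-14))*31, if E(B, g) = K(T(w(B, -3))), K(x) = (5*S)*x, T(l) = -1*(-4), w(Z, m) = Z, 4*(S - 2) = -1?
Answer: -39060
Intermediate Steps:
S = 7/4 (S = 2 + (¼)*(-1) = 2 - ¼ = 7/4 ≈ 1.7500)
T(l) = 4
K(x) = 35*x/4 (K(x) = (5*(7/4))*x = 35*x/4)
E(B, g) = 35 (E(B, g) = (35/4)*4 = 35)
((3*(E(-1, O) - 5))*(-14))*31 = ((3*(35 - 5))*(-14))*31 = ((3*30)*(-14))*31 = (90*(-14))*31 = -1260*31 = -39060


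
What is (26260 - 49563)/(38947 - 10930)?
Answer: -23303/28017 ≈ -0.83175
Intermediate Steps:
(26260 - 49563)/(38947 - 10930) = -23303/28017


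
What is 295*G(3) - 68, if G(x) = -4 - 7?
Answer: -3313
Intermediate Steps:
G(x) = -11
295*G(3) - 68 = 295*(-11) - 68 = -3245 - 68 = -3313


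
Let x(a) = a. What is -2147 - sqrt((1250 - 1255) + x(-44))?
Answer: -2147 - 7*I ≈ -2147.0 - 7.0*I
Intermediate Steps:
-2147 - sqrt((1250 - 1255) + x(-44)) = -2147 - sqrt((1250 - 1255) - 44) = -2147 - sqrt(-5 - 44) = -2147 - sqrt(-49) = -2147 - 7*I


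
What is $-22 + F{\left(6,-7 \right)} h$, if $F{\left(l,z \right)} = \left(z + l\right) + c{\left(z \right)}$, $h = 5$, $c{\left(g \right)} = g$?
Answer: $-62$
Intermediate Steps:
$F{\left(l,z \right)} = l + 2 z$ ($F{\left(l,z \right)} = \left(z + l\right) + z = \left(l + z\right) + z = l + 2 z$)
$-22 + F{\left(6,-7 \right)} h = -22 + \left(6 + 2 \left(-7\right)\right) 5 = -22 + \left(6 - 14\right) 5 = -22 - 40 = -62$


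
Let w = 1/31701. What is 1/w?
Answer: 31701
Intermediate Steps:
w = 1/31701 ≈ 3.1545e-5
1/w = 1/(1/31701) = 31701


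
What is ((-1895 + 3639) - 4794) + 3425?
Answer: 375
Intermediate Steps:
((-1895 + 3639) - 4794) + 3425 = (1744 - 4794) + 3425 = -3050 + 3425 = 375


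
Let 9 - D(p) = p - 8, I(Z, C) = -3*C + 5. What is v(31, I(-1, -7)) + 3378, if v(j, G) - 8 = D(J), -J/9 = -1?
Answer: 3394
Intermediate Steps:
J = 9 (J = -9*(-1) = 9)
I(Z, C) = 5 - 3*C
D(p) = 17 - p (D(p) = 9 - (p - 8) = 9 - (-8 + p) = 9 + (8 - p) = 17 - p)
v(j, G) = 16 (v(j, G) = 8 + (17 - 1*9) = 8 + (17 - 9) = 8 + 8 = 16)
v(31, I(-1, -7)) + 3378 = 16 + 3378 = 3394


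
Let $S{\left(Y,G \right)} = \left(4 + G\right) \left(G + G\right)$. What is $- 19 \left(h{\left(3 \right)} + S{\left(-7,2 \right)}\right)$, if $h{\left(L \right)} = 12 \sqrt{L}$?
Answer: $-456 - 228 \sqrt{3} \approx -850.91$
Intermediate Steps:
$S{\left(Y,G \right)} = 2 G \left(4 + G\right)$ ($S{\left(Y,G \right)} = \left(4 + G\right) 2 G = 2 G \left(4 + G\right)$)
$- 19 \left(h{\left(3 \right)} + S{\left(-7,2 \right)}\right) = - 19 \left(12 \sqrt{3} + 2 \cdot 2 \left(4 + 2\right)\right) = - 19 \left(12 \sqrt{3} + 2 \cdot 2 \cdot 6\right) = - 19 \left(12 \sqrt{3} + 24\right) = - 19 \left(24 + 12 \sqrt{3}\right) = -456 - 228 \sqrt{3}$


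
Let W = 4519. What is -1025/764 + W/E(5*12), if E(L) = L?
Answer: 423877/5730 ≈ 73.975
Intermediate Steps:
-1025/764 + W/E(5*12) = -1025/764 + 4519/((5*12)) = -1025*1/764 + 4519/60 = -1025/764 + 4519*(1/60) = -1025/764 + 4519/60 = 423877/5730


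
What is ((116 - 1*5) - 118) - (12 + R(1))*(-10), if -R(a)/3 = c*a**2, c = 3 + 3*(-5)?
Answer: 473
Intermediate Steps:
c = -12 (c = 3 - 15 = -12)
R(a) = 36*a**2 (R(a) = -(-36)*a**2 = 36*a**2)
((116 - 1*5) - 118) - (12 + R(1))*(-10) = ((116 - 1*5) - 118) - (12 + 36*1**2)*(-10) = ((116 - 5) - 118) - (12 + 36*1)*(-10) = (111 - 118) - (12 + 36)*(-10) = -7 - 48*(-10) = -7 - 1*(-480) = -7 + 480 = 473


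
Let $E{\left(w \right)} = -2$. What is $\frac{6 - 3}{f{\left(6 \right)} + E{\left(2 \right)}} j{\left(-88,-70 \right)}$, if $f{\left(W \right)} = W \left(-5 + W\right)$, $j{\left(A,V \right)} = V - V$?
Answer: $0$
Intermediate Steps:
$j{\left(A,V \right)} = 0$
$\frac{6 - 3}{f{\left(6 \right)} + E{\left(2 \right)}} j{\left(-88,-70 \right)} = \frac{6 - 3}{6 \left(-5 + 6\right) - 2} \cdot 0 = \frac{3}{6 \cdot 1 - 2} \cdot 0 = \frac{3}{6 - 2} \cdot 0 = \frac{3}{4} \cdot 0 = 0$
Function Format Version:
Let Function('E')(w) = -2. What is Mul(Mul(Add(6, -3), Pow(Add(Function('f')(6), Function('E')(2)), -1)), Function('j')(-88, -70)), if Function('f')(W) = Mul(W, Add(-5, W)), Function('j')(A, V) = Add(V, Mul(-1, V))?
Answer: 0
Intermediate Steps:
Function('j')(A, V) = 0
Mul(Mul(Add(6, -3), Pow(Add(Function('f')(6), Function('E')(2)), -1)), Function('j')(-88, -70)) = Mul(Mul(Add(6, -3), Pow(Add(Mul(6, Add(-5, 6)), -2), -1)), 0) = Mul(Mul(3, Pow(Add(Mul(6, 1), -2), -1)), 0) = Mul(Mul(3, Pow(Add(6, -2), -1)), 0) = Mul(Mul(3, Pow(4, -1)), 0) = Mul(Mul(3, Rational(1, 4)), 0) = Mul(Rational(3, 4), 0) = 0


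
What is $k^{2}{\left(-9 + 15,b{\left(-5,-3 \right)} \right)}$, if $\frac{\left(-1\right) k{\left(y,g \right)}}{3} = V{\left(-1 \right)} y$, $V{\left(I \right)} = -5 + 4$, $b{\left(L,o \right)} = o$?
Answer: $324$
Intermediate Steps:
$V{\left(I \right)} = -1$
$k{\left(y,g \right)} = 3 y$ ($k{\left(y,g \right)} = - 3 \left(- y\right) = 3 y$)
$k^{2}{\left(-9 + 15,b{\left(-5,-3 \right)} \right)} = \left(3 \left(-9 + 15\right)\right)^{2} = \left(3 \cdot 6\right)^{2} = 18^{2} = 324$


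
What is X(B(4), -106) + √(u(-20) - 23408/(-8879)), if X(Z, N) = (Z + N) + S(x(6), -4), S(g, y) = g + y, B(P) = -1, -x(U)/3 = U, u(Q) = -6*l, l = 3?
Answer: -129 + I*√1211219906/8879 ≈ -129.0 + 3.9197*I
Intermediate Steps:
u(Q) = -18 (u(Q) = -6*3 = -18)
x(U) = -3*U
X(Z, N) = -22 + N + Z (X(Z, N) = (Z + N) + (-3*6 - 4) = (N + Z) + (-18 - 4) = (N + Z) - 22 = -22 + N + Z)
X(B(4), -106) + √(u(-20) - 23408/(-8879)) = (-22 - 106 - 1) + √(-18 - 23408/(-8879)) = -129 + √(-18 - 23408*(-1/8879)) = -129 + √(-18 + 23408/8879) = -129 + √(-136414/8879) = -129 + I*√1211219906/8879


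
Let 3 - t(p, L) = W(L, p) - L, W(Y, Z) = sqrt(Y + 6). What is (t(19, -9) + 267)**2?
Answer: (261 - I*sqrt(3))**2 ≈ 68118.0 - 904.1*I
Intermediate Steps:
W(Y, Z) = sqrt(6 + Y)
t(p, L) = 3 + L - sqrt(6 + L) (t(p, L) = 3 - (sqrt(6 + L) - L) = 3 + (L - sqrt(6 + L)) = 3 + L - sqrt(6 + L))
(t(19, -9) + 267)**2 = ((3 - 9 - sqrt(6 - 9)) + 267)**2 = ((3 - 9 - sqrt(-3)) + 267)**2 = ((3 - 9 - I*sqrt(3)) + 267)**2 = ((-6 - I*sqrt(3)) + 267)**2 = (261 - I*sqrt(3))**2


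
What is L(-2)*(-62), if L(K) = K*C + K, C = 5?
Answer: 744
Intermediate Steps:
L(K) = 6*K (L(K) = K*5 + K = 5*K + K = 6*K)
L(-2)*(-62) = (6*(-2))*(-62) = -12*(-62) = 744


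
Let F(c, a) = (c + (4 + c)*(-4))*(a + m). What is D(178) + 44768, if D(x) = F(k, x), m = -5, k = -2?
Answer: 43038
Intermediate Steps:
F(c, a) = (-16 - 3*c)*(-5 + a) (F(c, a) = (c + (4 + c)*(-4))*(a - 5) = (c + (-16 - 4*c))*(-5 + a) = (-16 - 3*c)*(-5 + a))
D(x) = 50 - 10*x (D(x) = 80 - 16*x + 15*(-2) - 3*x*(-2) = 80 - 16*x - 30 + 6*x = 50 - 10*x)
D(178) + 44768 = (50 - 10*178) + 44768 = (50 - 1780) + 44768 = -1730 + 44768 = 43038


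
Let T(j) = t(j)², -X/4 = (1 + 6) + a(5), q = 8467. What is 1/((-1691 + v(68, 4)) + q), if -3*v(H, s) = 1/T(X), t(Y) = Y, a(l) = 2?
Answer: 3888/26345087 ≈ 0.00014758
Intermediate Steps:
X = -36 (X = -4*((1 + 6) + 2) = -4*(7 + 2) = -4*9 = -36)
T(j) = j²
v(H, s) = -1/3888 (v(H, s) = -1/(3*((-36)²)) = -⅓/1296 = -⅓*1/1296 = -1/3888)
1/((-1691 + v(68, 4)) + q) = 1/((-1691 - 1/3888) + 8467) = 1/(-6574609/3888 + 8467) = 1/(26345087/3888) = 3888/26345087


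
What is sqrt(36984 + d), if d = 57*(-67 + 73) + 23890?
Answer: 4*sqrt(3826) ≈ 247.42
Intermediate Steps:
d = 24232 (d = 57*6 + 23890 = 342 + 23890 = 24232)
sqrt(36984 + d) = sqrt(36984 + 24232) = sqrt(61216) = 4*sqrt(3826)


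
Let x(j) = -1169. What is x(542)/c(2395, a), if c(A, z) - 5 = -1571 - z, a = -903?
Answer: 1169/663 ≈ 1.7632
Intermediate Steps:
c(A, z) = -1566 - z (c(A, z) = 5 + (-1571 - z) = -1566 - z)
x(542)/c(2395, a) = -1169/(-1566 - 1*(-903)) = -1169/(-1566 + 903) = -1169/(-663) = -1169*(-1/663) = 1169/663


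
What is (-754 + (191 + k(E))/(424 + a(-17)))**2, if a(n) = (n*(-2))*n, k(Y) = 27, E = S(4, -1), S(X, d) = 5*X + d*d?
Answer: 3383399889/5929 ≈ 5.7065e+5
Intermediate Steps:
S(X, d) = d**2 + 5*X (S(X, d) = 5*X + d**2 = d**2 + 5*X)
E = 21 (E = (-1)**2 + 5*4 = 1 + 20 = 21)
a(n) = -2*n**2 (a(n) = (-2*n)*n = -2*n**2)
(-754 + (191 + k(E))/(424 + a(-17)))**2 = (-754 + (191 + 27)/(424 - 2*(-17)**2))**2 = (-754 + 218/(424 - 2*289))**2 = (-754 + 218/(424 - 578))**2 = (-754 + 218/(-154))**2 = (-754 + 218*(-1/154))**2 = (-754 - 109/77)**2 = (-58167/77)**2 = 3383399889/5929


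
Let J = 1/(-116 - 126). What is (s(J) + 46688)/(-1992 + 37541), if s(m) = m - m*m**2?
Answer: 661685061181/503817775912 ≈ 1.3133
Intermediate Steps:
J = -1/242 (J = 1/(-242) = -1/242 ≈ -0.0041322)
s(m) = m - m**3
(s(J) + 46688)/(-1992 + 37541) = ((-1/242 - (-1/242)**3) + 46688)/(-1992 + 37541) = ((-1/242 - 1*(-1/14172488)) + 46688)/35549 = ((-1/242 + 1/14172488) + 46688)*(1/35549) = (-58563/14172488 + 46688)*(1/35549) = (661685061181/14172488)*(1/35549) = 661685061181/503817775912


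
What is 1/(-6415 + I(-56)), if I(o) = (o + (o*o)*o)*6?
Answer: -1/1060447 ≈ -9.4300e-7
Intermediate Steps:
I(o) = 6*o + 6*o³ (I(o) = (o + o²*o)*6 = (o + o³)*6 = 6*o + 6*o³)
1/(-6415 + I(-56)) = 1/(-6415 + 6*(-56)*(1 + (-56)²)) = 1/(-6415 + 6*(-56)*(1 + 3136)) = 1/(-6415 + 6*(-56)*3137) = 1/(-6415 - 1054032) = 1/(-1060447) = -1/1060447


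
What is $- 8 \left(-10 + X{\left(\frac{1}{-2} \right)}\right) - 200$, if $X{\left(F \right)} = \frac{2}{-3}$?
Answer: $- \frac{344}{3} \approx -114.67$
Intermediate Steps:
$X{\left(F \right)} = - \frac{2}{3}$ ($X{\left(F \right)} = 2 \left(- \frac{1}{3}\right) = - \frac{2}{3}$)
$- 8 \left(-10 + X{\left(\frac{1}{-2} \right)}\right) - 200 = - 8 \left(-10 - \frac{2}{3}\right) - 200 = \left(-8\right) \left(- \frac{32}{3}\right) - 200 = \frac{256}{3} - 200 = - \frac{344}{3}$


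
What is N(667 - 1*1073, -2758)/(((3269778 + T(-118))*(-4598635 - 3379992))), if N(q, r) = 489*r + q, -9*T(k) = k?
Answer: 3035403/58698998197810 ≈ 5.1711e-8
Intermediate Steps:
T(k) = -k/9
N(q, r) = q + 489*r
N(667 - 1*1073, -2758)/(((3269778 + T(-118))*(-4598635 - 3379992))) = ((667 - 1*1073) + 489*(-2758))/(((3269778 - ⅑*(-118))*(-4598635 - 3379992))) = ((667 - 1073) - 1348662)/(((3269778 + 118/9)*(-7978627))) = (-406 - 1348662)/(((29428120/9)*(-7978627))) = -1349068/(-234795992791240/9) = -1349068*(-9/234795992791240) = 3035403/58698998197810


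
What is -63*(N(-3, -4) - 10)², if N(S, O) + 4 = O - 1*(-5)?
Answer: -10647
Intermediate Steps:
N(S, O) = 1 + O (N(S, O) = -4 + (O - 1*(-5)) = -4 + (O + 5) = -4 + (5 + O) = 1 + O)
-63*(N(-3, -4) - 10)² = -63*((1 - 4) - 10)² = -63*(-3 - 10)² = -63*(-13)² = -63*169 = -1*10647 = -10647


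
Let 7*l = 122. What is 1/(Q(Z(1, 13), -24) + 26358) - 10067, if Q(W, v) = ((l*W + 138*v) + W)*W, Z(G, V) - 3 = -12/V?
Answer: -232929952874/23137971 ≈ -10067.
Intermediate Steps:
l = 122/7 (l = (⅐)*122 = 122/7 ≈ 17.429)
Z(G, V) = 3 - 12/V
Q(W, v) = W*(138*v + 129*W/7) (Q(W, v) = ((122*W/7 + 138*v) + W)*W = ((138*v + 122*W/7) + W)*W = (138*v + 129*W/7)*W = W*(138*v + 129*W/7))
1/(Q(Z(1, 13), -24) + 26358) - 10067 = 1/(3*(3 - 12/13)*(43*(3 - 12/13) + 322*(-24))/7 + 26358) - 10067 = 1/(3*(3 - 12*1/13)*(43*(3 - 12*1/13) - 7728)/7 + 26358) - 10067 = 1/(3*(3 - 12/13)*(43*(3 - 12/13) - 7728)/7 + 26358) - 10067 = 1/((3/7)*(27/13)*(43*(27/13) - 7728) + 26358) - 10067 = 1/((3/7)*(27/13)*(1161/13 - 7728) + 26358) - 10067 = 1/((3/7)*(27/13)*(-99303/13) + 26358) - 10067 = 1/(-8043543/1183 + 26358) - 10067 = 1/(23137971/1183) - 10067 = 1183/23137971 - 10067 = -232929952874/23137971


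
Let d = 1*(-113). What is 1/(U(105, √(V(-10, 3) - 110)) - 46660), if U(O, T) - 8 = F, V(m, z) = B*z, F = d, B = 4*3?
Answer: -1/46765 ≈ -2.1384e-5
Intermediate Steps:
d = -113
B = 12
F = -113
V(m, z) = 12*z
U(O, T) = -105 (U(O, T) = 8 - 113 = -105)
1/(U(105, √(V(-10, 3) - 110)) - 46660) = 1/(-105 - 46660) = 1/(-46765) = -1/46765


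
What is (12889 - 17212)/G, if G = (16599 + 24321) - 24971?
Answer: -4323/15949 ≈ -0.27105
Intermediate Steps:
G = 15949 (G = 40920 - 24971 = 15949)
(12889 - 17212)/G = (12889 - 17212)/15949 = -4323*1/15949 = -4323/15949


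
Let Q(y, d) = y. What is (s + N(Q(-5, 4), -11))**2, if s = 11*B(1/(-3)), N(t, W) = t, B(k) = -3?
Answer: 1444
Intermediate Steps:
s = -33 (s = 11*(-3) = -33)
(s + N(Q(-5, 4), -11))**2 = (-33 - 5)**2 = (-38)**2 = 1444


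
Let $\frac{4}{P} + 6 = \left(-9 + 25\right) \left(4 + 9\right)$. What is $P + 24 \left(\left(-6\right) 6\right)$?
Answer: $- \frac{87262}{101} \approx -863.98$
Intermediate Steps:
$P = \frac{2}{101}$ ($P = \frac{4}{-6 + \left(-9 + 25\right) \left(4 + 9\right)} = \frac{4}{-6 + 16 \cdot 13} = \frac{4}{-6 + 208} = \frac{4}{202} = 4 \cdot \frac{1}{202} = \frac{2}{101} \approx 0.019802$)
$P + 24 \left(\left(-6\right) 6\right) = \frac{2}{101} + 24 \left(\left(-6\right) 6\right) = \frac{2}{101} + 24 \left(-36\right) = \frac{2}{101} - 864 = - \frac{87262}{101}$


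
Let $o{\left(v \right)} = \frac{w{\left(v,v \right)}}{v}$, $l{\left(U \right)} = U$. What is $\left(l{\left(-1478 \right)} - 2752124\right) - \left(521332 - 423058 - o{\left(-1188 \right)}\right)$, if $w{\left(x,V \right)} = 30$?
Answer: $- \frac{564671453}{198} \approx -2.8519 \cdot 10^{6}$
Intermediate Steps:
$o{\left(v \right)} = \frac{30}{v}$
$\left(l{\left(-1478 \right)} - 2752124\right) - \left(521332 - 423058 - o{\left(-1188 \right)}\right) = \left(-1478 - 2752124\right) - \left(521332 - 423058 + \frac{5}{198}\right) = -2753602 + \left(30 \left(- \frac{1}{1188}\right) - \left(521332 - 423058\right)\right) = -2753602 - \frac{19458257}{198} = - \frac{564671453}{198}$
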